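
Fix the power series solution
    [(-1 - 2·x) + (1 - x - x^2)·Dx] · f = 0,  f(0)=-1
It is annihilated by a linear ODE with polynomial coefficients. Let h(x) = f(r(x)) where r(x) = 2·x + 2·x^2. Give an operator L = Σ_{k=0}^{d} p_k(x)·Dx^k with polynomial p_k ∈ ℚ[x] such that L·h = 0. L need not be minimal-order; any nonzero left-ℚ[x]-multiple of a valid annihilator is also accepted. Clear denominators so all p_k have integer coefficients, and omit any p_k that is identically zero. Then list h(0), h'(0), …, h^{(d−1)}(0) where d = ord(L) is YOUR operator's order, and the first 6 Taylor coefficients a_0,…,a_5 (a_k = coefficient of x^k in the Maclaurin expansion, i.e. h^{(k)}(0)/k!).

f: a_k = -1, -1, -2, -3, -5, -8, …
L₀ from L_f via x↦r, Dx↦r'^{-1}Dx.
L = (2 + 12·x + 24·x^2 + 16·x^3) + (-1 + 2·x + 6·x^2 + 8·x^3 + 4·x^4)·Dx  (order 1).
h: a_k = -1, -2, -10, -40, -160, -648, …
ICs: h(0) = -1.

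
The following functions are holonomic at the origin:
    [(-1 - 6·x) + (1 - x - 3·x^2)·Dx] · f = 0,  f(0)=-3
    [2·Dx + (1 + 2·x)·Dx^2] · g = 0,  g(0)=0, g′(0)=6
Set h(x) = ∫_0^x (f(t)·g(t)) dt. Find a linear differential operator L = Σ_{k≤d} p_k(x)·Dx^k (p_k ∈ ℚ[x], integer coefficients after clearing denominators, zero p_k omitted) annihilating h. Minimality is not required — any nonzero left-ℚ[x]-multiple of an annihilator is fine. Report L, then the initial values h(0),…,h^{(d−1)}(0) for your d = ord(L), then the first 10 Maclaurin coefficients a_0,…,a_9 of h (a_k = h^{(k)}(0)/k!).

f: a_k = -3, -3, -12, -21, -57, -120, -291, -651, -1524, -3477, …
g: a_k = 0, 6, -6, 8, -12, 96/5, -32, 384/7, -96, 512/3, …
f·g: L₀ = L_f ⊗_s L_g, ord ≤ 1·2.
h=∫h₀ ⇒ L = L₀·Dx.
L = (8 + 24·x)·Dx + (18·x + 30·x^2)·Dx^2 + (-1 - x + 5·x^2 + 6·x^3)·Dx^3  (order 3).
h: a_k = 0, 0, -9, 0, -39/2, -42/5, -278/5, -1818/35, -26757/140, -9068/35, …
ICs: h(0) = 0, h′(0) = 0, h′′(0) = -18.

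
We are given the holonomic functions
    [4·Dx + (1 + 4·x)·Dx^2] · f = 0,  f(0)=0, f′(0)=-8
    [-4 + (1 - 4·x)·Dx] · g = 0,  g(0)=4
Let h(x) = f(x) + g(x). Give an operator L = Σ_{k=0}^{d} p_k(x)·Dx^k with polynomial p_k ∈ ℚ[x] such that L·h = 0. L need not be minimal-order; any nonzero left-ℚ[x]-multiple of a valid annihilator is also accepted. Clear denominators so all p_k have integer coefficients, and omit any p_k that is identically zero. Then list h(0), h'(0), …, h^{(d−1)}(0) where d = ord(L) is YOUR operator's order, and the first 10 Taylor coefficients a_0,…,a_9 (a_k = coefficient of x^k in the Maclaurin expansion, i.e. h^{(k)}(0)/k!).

f: a_k = 0, -8, 16, -128/3, 128, -2048/5, 4096/3, -32768/7, 16384, -524288/9, …
g: a_k = 4, 16, 64, 256, 1024, 4096, 16384, 65536, 262144, 1048576, …
Sum ⇒ L₀ = lclm(L_f,L_g) in ℚ(x)⟨Dx⟩.
L = (-160 - 128·x)·Dx + (-16 - 256·x - 256·x^2)·Dx^2 + (3 + 4·x - 48·x^2 - 64·x^3)·Dx^3  (order 3).
h: a_k = 4, 8, 80, 640/3, 1152, 18432/5, 53248/3, 425984/7, 278528, 8912896/9, …
ICs: h(0) = 4, h′(0) = 8, h′′(0) = 160.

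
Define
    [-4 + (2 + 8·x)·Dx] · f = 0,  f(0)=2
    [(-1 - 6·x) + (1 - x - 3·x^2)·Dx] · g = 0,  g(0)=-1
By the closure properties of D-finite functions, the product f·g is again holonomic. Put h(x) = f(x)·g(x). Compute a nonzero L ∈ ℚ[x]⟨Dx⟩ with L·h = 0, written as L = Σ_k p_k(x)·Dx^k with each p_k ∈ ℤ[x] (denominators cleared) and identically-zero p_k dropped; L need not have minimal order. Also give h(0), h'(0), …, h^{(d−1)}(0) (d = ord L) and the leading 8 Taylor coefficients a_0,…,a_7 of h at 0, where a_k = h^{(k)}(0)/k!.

L = (3 + 8·x + 18·x^2) + (-1 - 3·x + 7·x^2 + 12·x^3)·Dx  (order 1).
h: a_k = -2, -6, -8, -34, -38, -196, -142, -1258, …
ICs: h(0) = -2.

f: a_k = 2, 4, -4, 8, -20, 56, -168, 528, …
g: a_k = -1, -1, -4, -7, -19, -40, -97, -217, …
Sym-product of L_f,L_g gives L₀ (≤ ord 1).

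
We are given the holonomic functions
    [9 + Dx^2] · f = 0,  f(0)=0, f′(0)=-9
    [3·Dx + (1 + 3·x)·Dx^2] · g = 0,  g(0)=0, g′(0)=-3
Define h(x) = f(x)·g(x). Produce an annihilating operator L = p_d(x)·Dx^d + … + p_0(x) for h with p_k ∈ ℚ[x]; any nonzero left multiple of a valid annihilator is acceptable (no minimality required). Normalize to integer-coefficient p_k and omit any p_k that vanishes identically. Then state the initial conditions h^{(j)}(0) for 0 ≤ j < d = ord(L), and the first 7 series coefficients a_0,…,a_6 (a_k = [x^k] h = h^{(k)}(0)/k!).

f: a_k = 0, -9, 0, 27/2, 0, -243/40, 0, …
g: a_k = 0, -3, 9/2, -9, 81/4, -243/5, 243/2, …
h₀=f·g: eliminate ⇒ L₀, order ≤ 2·2.
L = (-81 + 486·x + 4617·x^2 + 11664·x^3 + 8748·x^4) + (36 + 540·x + 1944·x^2 + 1944·x^3)·Dx + (180·x + 1134·x^2 + 2592·x^3 + 1944·x^4)·Dx^2 + (4 + 60·x + 216·x^2 + 216·x^3)·Dx^3 + (1 + 14·x + 69·x^2 + 144·x^3 + 108·x^4)·Dx^4  (order 4).
h: a_k = 0, 0, 27, -81/2, 81/2, -243/2, 2673/8, …
ICs: h(0) = 0, h′(0) = 0, h′′(0) = 54, h′′′(0) = -243.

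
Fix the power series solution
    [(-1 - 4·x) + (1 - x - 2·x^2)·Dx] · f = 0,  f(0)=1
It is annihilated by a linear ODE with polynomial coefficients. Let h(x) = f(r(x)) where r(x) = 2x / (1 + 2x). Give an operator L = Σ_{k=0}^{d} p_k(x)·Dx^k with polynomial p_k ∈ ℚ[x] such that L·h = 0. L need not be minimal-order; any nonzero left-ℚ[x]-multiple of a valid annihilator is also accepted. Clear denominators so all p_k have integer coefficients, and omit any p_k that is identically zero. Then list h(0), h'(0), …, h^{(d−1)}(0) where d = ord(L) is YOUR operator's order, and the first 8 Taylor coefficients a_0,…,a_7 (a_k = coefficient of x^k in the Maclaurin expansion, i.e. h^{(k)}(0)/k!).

f: a_k = 1, 1, 3, 5, 11, 21, 43, 85, …
Substitute x→r, Dx→(1/r')Dx; clear ⇒ L₀.
L = (2 + 20·x) + (-1 - 4·x + 4·x^2 + 16·x^3)·Dx  (order 1).
h: a_k = 1, 2, 8, 0, 64, -128, 768, -2560, …
ICs: h(0) = 1.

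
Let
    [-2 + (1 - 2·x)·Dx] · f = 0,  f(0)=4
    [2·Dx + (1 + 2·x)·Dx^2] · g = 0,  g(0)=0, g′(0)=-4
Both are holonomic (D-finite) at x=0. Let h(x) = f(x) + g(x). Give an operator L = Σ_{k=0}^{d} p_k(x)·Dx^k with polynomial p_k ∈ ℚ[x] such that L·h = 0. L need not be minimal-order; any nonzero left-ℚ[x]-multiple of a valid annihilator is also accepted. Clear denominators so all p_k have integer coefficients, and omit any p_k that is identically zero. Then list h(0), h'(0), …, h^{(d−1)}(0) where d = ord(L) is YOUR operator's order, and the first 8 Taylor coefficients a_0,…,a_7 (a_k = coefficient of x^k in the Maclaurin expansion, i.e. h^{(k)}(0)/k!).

f: a_k = 4, 8, 16, 32, 64, 128, 256, 512, …
g: a_k = 0, -4, 4, -16/3, 8, -64/5, 64/3, -256/7, …
Sum ⇒ L₀ = lclm(L_f,L_g) in ℚ(x)⟨Dx⟩.
L = (40 + 16·x)·Dx + (8 + 64·x + 32·x^2)·Dx^2 + (-3 - 2·x + 12·x^2 + 8·x^3)·Dx^3  (order 3).
h: a_k = 4, 4, 20, 80/3, 72, 576/5, 832/3, 3328/7, …
ICs: h(0) = 4, h′(0) = 4, h′′(0) = 40.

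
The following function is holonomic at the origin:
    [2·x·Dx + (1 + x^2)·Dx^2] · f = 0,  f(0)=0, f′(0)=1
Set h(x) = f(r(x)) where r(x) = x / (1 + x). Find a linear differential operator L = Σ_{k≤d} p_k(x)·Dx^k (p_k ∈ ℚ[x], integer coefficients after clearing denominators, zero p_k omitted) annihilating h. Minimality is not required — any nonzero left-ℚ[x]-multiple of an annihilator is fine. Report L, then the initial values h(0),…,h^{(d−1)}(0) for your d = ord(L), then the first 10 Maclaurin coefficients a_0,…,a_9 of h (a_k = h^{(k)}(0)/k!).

f: a_k = 0, 1, 0, -1/3, 0, 1/5, 0, -1/7, 0, 1/9, …
L₀ from L_f via x↦r, Dx↦r'^{-1}Dx.
L = (2 + 4·x)·Dx + (1 + 2·x + 2·x^2)·Dx^2  (order 2).
h: a_k = 0, 1, -1, 2/3, 0, -4/5, 4/3, -8/7, 0, 16/9, …
ICs: h(0) = 0, h′(0) = 1.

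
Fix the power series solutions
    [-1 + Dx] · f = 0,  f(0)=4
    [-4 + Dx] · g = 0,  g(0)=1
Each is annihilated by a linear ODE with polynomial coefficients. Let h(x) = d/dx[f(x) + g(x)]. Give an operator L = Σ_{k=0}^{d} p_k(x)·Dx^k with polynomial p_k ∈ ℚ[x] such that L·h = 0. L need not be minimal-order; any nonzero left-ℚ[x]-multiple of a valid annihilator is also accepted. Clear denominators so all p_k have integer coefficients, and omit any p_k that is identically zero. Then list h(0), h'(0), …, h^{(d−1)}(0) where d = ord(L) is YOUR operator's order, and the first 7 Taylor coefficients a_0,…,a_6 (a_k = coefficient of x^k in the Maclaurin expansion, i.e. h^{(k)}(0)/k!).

L = 4 - 5·Dx + Dx^2  (order 2).
h: a_k = 8, 20, 34, 130/3, 257/6, 205/6, 4097/180, …
ICs: h(0) = 8, h′(0) = 20.

f: a_k = 4, 4, 2, 2/3, 1/6, 1/30, 1/180, …
g: a_k = 1, 4, 8, 32/3, 32/3, 128/15, 256/45, …
h₀=f+g: left-lcm gives L₀, ord ≤ 2.
h₀' ⇒ L via d/dx closure of L₀.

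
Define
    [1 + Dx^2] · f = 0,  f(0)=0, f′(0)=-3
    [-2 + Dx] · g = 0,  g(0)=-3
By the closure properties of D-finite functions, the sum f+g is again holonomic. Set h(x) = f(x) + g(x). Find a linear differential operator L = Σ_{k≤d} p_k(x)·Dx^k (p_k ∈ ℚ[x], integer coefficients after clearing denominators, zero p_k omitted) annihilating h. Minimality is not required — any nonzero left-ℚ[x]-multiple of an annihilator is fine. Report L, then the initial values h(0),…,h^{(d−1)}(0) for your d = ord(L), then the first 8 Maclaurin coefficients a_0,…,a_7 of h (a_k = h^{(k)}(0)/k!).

f: a_k = 0, -3, 0, 1/2, 0, -1/40, 0, 1/1680, …
g: a_k = -3, -6, -6, -4, -2, -4/5, -4/15, -8/105, …
f+g: L₀ = lclm(L_f,L_g), ord ≤ 2+1.
L = -2 + Dx - 2·Dx^2 + Dx^3  (order 3).
h: a_k = -3, -9, -6, -7/2, -2, -33/40, -4/15, -127/1680, …
ICs: h(0) = -3, h′(0) = -9, h′′(0) = -12.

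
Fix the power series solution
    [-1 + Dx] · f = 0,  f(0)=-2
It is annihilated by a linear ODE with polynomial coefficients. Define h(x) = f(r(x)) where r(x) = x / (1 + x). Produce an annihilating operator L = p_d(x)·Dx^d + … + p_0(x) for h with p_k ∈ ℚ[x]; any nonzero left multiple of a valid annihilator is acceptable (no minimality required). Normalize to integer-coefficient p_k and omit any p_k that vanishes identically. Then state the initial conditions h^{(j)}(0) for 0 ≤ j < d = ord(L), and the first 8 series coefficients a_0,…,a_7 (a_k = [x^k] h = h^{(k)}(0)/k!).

L = -1 + (1 + 2·x + x^2)·Dx  (order 1).
h: a_k = -2, -2, 1, -1/3, -1/12, 19/60, -151/360, 1091/2520, …
ICs: h(0) = -2.

f: a_k = -2, -2, -1, -1/3, -1/12, -1/60, -1/360, -1/2520, …
Substitute x→r, Dx→(1/r')Dx; clear ⇒ L₀.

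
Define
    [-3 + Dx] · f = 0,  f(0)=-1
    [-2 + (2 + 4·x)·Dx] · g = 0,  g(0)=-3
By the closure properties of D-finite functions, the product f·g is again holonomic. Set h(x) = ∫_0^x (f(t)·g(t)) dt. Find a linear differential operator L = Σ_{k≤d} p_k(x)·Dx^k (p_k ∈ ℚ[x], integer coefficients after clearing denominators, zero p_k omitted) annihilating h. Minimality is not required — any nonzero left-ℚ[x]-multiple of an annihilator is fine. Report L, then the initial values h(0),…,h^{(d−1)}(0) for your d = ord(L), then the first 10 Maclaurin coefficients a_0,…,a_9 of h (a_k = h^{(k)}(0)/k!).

f: a_k = -1, -3, -9/2, -9/2, -27/8, -81/40, -81/80, -243/560, -729/4480, -243/4480, …
g: a_k = -3, -3, 3/2, -3/2, 15/8, -21/8, 63/16, -99/16, 1287/128, -2145/128, …
L₀ := L_f ⊗_s L_g (sym. prod.), ord ≤ 1.
h=∫h₀ ⇒ L = L₀·Dx.
L = (-4 - 6·x)·Dx + (1 + 2·x)·Dx^2  (order 2).
h: a_k = 0, 3, 6, 7, 6, 39/10, 11/5, 9/10, 18/35, -13/280, …
ICs: h(0) = 0, h′(0) = 3.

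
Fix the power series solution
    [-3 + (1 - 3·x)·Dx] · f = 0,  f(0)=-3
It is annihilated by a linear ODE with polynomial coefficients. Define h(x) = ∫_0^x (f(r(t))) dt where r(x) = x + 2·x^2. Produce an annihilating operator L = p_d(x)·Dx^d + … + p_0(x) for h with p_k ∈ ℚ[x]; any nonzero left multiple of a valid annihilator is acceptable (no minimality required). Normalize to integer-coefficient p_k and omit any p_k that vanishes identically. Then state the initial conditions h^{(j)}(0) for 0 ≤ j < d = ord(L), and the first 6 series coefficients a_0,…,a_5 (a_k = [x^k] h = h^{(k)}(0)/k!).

L = (3 + 12·x)·Dx + (-1 + 3·x + 6·x^2)·Dx^2  (order 2).
h: a_k = 0, -3, -9/2, -15, -189/4, -837/5, …
ICs: h(0) = 0, h′(0) = -3.

f: a_k = -3, -9, -27, -81, -243, -729, …
Substitute x→r, Dx→(1/r')Dx; clear ⇒ L₀.
∫: right-multiply L₀ by Dx.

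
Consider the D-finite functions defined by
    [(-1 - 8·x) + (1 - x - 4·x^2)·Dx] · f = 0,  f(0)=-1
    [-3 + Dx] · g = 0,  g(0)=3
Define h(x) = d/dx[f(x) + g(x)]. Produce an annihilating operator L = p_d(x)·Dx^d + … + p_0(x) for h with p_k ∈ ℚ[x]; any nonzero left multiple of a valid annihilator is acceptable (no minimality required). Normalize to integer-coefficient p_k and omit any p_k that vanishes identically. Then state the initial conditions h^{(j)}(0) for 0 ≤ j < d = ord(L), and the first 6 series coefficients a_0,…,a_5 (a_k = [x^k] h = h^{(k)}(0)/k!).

f: a_k = -1, -1, -5, -9, -29, -65, …
g: a_k = 3, 9, 27/2, 27/2, 81/8, 243/40, …
h₀=f+g: left-lcm gives L₀, ord ≤ 2.
Differentiate: ansatz ord ≤ ord L₀ ⇒ L.
L = (72 + 1314·x + 1440·x^2 + 6336·x^3 + 3456·x^4) + (-45 - 426·x - 783·x^2 - 1968·x^3 + 720·x^4 + 1152·x^5)·Dx + (7 - 4·x + 101·x^2 - 48·x^3 - 624·x^4 - 384·x^5)·Dx^2  (order 2).
h: a_k = 8, 17, 27/2, -151/2, -2357/8, -42711/40, …
ICs: h(0) = 8, h′(0) = 17.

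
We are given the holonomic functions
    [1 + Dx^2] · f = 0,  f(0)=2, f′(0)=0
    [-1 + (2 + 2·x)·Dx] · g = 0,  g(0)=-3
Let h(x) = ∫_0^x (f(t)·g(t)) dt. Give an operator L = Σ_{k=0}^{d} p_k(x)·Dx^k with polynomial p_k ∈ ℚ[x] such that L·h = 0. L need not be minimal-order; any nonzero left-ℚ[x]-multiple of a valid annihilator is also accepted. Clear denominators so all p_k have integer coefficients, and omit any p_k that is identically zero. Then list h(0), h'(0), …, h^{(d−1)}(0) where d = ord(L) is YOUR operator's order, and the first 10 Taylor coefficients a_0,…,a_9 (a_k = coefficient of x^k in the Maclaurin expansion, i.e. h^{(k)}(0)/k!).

L = (7 + 8·x + 4·x^2)·Dx + (-4 - 4·x)·Dx^2 + (4 + 8·x + 4·x^2)·Dx^3  (order 3).
h: a_k = 0, -6, -3/2, 5/4, 9/32, -5/64, -13/768, 349/53760, -401/122880, 44047/15482880, …
ICs: h(0) = 0, h′(0) = -6, h′′(0) = -3.

f: a_k = 2, 0, -1, 0, 1/12, 0, -1/360, 0, 1/20160, 0, …
g: a_k = -3, -3/2, 3/8, -3/16, 15/128, -21/256, 63/1024, -99/2048, 1287/32768, -2145/65536, …
Product ⇒ symmetric product L₀, ord ≤ 2.
h=∫₀ˣh₀: take L = L₀·Dx.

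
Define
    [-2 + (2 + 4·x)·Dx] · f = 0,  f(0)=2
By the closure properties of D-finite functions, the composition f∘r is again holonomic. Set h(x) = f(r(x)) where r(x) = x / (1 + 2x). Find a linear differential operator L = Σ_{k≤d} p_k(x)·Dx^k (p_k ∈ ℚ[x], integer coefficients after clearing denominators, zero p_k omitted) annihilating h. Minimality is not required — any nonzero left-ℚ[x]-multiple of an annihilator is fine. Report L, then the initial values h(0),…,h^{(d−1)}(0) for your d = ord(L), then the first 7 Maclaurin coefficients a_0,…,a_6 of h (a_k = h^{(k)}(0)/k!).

f: a_k = 2, 2, -1, 1, -5/4, 7/4, -21/8, …
L₀ from L_f via x↦r, Dx↦r'^{-1}Dx.
L = -1 + (1 + 6·x + 8·x^2)·Dx  (order 1).
h: a_k = 2, 2, -5, 13, -141/4, 399/4, -2353/8, …
ICs: h(0) = 2.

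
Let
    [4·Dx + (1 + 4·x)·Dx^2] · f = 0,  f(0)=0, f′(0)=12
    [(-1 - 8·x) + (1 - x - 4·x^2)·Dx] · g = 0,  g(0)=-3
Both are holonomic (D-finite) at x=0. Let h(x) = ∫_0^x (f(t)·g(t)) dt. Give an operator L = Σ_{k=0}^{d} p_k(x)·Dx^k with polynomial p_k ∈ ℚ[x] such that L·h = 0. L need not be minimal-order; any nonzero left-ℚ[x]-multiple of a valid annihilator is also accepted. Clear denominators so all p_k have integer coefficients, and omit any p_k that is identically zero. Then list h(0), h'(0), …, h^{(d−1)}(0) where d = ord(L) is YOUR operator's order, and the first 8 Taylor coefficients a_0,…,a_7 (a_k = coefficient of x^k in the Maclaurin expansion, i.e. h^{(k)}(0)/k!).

f: a_k = 0, 12, -24, 64, -192, 3072/5, -2048, 49152/7, …
g: a_k = -3, -3, -15, -27, -87, -195, -543, -1323, …
Sym-product of L_f,L_g gives L₀ (≤ ord 2).
Integrate: L := L₀·Dx.
L = (12 + 64·x)·Dx + (-2 + 28·x + 80·x^2)·Dx^2 + (-1 - 3·x + 8·x^2 + 16·x^3)·Dx^3  (order 3).
h: a_k = 0, 0, -18, 12, -75, 84, -2186/5, 26004/35, …
ICs: h(0) = 0, h′(0) = 0, h′′(0) = -36.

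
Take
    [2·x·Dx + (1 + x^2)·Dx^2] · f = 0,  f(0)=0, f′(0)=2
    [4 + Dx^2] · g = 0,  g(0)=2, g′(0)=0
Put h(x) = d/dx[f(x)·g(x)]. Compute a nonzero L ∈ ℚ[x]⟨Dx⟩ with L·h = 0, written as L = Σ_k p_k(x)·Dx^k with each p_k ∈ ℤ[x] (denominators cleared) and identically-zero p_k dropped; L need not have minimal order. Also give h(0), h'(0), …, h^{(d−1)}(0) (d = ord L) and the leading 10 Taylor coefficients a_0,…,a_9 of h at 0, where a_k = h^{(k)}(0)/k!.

f: a_k = 0, 2, 0, -2/3, 0, 2/5, 0, -2/7, 0, 2/9, …
g: a_k = 2, 0, -4, 0, 4/3, 0, -8/45, 0, 4/315, 0, …
f·g: L₀ = L_f ⊗_s L_g, ord ≤ 2·2.
Differentiate: ansatz ord ≤ ord L₀ ⇒ L.
L = (512 + 1824·x^2 + 2768·x^4 + 1920·x^6 + 912·x^8 + 320·x^10 + 64·x^12) + (248·x + 944·x^3 + 1240·x^5 + 800·x^7 + 320·x^9 + 64·x^11)·Dx + (168 + 652·x^2 + 1080·x^4 + 892·x^6 + 488·x^8 + 176·x^10 + 32·x^12)·Dx^2 + (62·x + 236·x^3 + 310·x^5 + 200·x^7 + 80·x^9 + 16·x^11)·Dx^3 + (10 + 49·x^2 + 97·x^4 + 103·x^6 + 65·x^8 + 24·x^10 + 4·x^12)·Dx^4  (order 4).
h: a_k = 4, 0, -28, 0, 92/3, 0, -1076/45, 0, 428/21, 0, …
ICs: h(0) = 4, h′(0) = 0, h′′(0) = -56, h′′′(0) = 0.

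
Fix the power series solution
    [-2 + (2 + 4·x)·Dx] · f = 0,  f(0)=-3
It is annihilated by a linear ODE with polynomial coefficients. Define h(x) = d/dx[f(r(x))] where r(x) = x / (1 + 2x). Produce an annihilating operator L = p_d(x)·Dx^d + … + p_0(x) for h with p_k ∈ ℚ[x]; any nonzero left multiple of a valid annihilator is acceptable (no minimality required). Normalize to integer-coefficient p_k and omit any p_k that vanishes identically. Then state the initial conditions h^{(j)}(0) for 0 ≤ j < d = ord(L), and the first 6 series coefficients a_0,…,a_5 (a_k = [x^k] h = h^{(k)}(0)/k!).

L = (-5 - 16·x) + (-1 - 6·x - 8·x^2)·Dx  (order 1).
h: a_k = -3, 15, -117/2, 423/2, -5985/8, 21177/8, …
ICs: h(0) = -3.

f: a_k = -3, -3, 3/2, -3/2, 15/8, -21/8, …
Change of var in L_f (x↦r) gives L₀.
h₀' ⇒ L via d/dx closure of L₀.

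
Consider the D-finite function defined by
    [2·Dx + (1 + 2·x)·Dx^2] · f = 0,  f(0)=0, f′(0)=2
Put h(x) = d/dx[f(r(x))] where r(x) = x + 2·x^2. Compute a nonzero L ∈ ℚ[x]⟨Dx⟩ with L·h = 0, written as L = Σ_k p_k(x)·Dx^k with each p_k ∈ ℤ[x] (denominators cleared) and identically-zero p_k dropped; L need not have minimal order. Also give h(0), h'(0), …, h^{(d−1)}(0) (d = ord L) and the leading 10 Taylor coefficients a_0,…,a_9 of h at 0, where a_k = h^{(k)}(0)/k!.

L = (-2 + 8·x + 16·x^2) + (1 + 6·x + 12·x^2 + 16·x^3)·Dx  (order 1).
h: a_k = 2, 4, -16, 16, 32, -128, 128, 256, -1024, 1024, …
ICs: h(0) = 2.

f: a_k = 0, 2, -2, 8/3, -4, 32/5, -32/3, 128/7, -32, 512/9, …
f∘r: x↦r, Dx↦Dx/r' in L_f ⇒ L₀.
Derive L from L₀ (diff closure).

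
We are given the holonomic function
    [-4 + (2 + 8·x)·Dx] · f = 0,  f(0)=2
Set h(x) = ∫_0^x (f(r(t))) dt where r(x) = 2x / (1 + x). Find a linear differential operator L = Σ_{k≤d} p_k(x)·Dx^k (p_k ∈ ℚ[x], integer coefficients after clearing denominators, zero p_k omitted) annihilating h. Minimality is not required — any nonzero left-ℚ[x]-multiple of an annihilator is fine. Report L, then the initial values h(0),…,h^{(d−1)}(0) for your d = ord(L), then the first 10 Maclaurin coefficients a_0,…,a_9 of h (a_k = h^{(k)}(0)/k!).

f: a_k = 2, 4, -4, 8, -20, 56, -168, 528, -1716, 5720, …
Substitute x→r, Dx→(1/r')Dx; clear ⇒ L₀.
Integrate: L := L₀·Dx.
L = -4·Dx + (1 + 10·x + 9·x^2)·Dx^2  (order 2).
h: a_k = 0, 2, 4, -8, 26, -568/5, 588, -23640/7, 20805, -134840, …
ICs: h(0) = 0, h′(0) = 2.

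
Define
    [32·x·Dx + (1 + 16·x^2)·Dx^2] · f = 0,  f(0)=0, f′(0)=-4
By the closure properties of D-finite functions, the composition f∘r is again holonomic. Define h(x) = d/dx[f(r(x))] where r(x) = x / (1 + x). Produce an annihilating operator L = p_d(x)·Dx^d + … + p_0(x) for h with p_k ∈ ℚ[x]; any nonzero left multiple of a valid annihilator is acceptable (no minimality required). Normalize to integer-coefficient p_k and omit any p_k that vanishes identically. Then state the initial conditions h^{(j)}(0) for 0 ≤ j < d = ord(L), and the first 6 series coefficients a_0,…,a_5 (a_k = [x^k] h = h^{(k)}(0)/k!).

L = (2 + 34·x) + (1 + 2·x + 17·x^2)·Dx  (order 1).
h: a_k = -4, 8, 52, -240, -404, 4888, …
ICs: h(0) = -4.

f: a_k = 0, -4, 0, 64/3, 0, -1024/5, …
h₀=f(r): pull back L_f along r ⇒ L₀.
h=h₀': d/dx-closure on L₀ ⇒ L.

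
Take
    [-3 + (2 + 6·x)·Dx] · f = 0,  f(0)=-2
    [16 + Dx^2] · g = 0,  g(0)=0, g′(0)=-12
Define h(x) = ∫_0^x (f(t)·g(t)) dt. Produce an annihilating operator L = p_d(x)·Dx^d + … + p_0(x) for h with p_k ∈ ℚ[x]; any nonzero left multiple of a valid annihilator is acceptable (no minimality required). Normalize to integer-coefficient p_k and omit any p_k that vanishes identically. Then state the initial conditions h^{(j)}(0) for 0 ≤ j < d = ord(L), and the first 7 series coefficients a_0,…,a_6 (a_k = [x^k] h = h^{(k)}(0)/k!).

f: a_k = -2, -3, 9/4, -27/8, 405/64, -1701/128, 15309/512, …
g: a_k = 0, -12, 0, 32, 0, -128/5, 0, …
f·g: L₀ = L_f ⊗_s L_g, ord ≤ 1·2.
h=∫h₀ ⇒ L = L₀·Dx.
L = (91 + 384·x + 576·x^2)·Dx + (-12 - 36·x)·Dx^2 + (4 + 24·x + 36·x^2)·Dx^3  (order 3).
h: a_k = 0, 0, 12, 12, -91/4, -111/10, 3781/480, …
ICs: h(0) = 0, h′(0) = 0, h′′(0) = 24.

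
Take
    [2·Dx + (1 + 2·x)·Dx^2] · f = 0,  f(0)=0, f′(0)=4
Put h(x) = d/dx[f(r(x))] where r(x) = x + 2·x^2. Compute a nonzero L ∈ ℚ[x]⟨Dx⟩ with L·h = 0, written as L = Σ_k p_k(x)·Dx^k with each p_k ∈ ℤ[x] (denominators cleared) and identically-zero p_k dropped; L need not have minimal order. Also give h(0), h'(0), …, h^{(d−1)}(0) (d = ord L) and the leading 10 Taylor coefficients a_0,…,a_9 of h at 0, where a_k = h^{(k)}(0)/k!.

f: a_k = 0, 4, -4, 16/3, -8, 64/5, -64/3, 256/7, -64, 1024/9, …
Change of var in L_f (x↦r) gives L₀.
Derive L from L₀ (diff closure).
L = (-2 + 8·x + 16·x^2) + (1 + 6·x + 12·x^2 + 16·x^3)·Dx  (order 1).
h: a_k = 4, 8, -32, 32, 64, -256, 256, 512, -2048, 2048, …
ICs: h(0) = 4.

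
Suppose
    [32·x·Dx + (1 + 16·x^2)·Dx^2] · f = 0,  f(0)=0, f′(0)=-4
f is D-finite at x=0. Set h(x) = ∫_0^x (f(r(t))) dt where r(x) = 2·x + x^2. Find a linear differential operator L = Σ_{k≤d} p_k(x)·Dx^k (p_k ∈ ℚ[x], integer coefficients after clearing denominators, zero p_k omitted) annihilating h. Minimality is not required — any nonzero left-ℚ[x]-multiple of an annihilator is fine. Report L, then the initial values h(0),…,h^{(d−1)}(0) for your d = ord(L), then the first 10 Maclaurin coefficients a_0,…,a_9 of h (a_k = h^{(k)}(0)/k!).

L = (-1 + 128·x + 256·x^2 + 192·x^3 + 48·x^4)·Dx^2 + (1 + x + 64·x^2 + 128·x^3 + 80·x^4 + 16·x^5)·Dx^3  (order 3).
h: a_k = 0, 0, -4, -4/3, 128/3, 256/5, -16064/15, -49088/21, 247808/7, 1040384/9, …
ICs: h(0) = 0, h′(0) = 0, h′′(0) = -8.

f: a_k = 0, -4, 0, 64/3, 0, -1024/5, 0, 16384/7, 0, -262144/9, …
f∘r: x↦r, Dx↦Dx/r' in L_f ⇒ L₀.
∫: right-multiply L₀ by Dx.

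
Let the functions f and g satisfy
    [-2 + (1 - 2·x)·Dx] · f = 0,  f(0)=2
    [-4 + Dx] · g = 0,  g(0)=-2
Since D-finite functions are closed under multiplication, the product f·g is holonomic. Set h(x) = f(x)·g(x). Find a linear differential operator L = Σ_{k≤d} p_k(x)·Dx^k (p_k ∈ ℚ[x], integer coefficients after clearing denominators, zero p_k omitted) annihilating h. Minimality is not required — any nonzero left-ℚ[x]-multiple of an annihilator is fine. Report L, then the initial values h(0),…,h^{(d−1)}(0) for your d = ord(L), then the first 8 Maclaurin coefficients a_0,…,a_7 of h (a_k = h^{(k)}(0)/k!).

f: a_k = 2, 4, 8, 16, 32, 64, 128, 256, …
g: a_k = -2, -8, -16, -64/3, -64/3, -256/15, -512/45, -2048/315, …
f·g: L₀ = L_f ⊗_s L_g, ord ≤ 1·1.
L = (6 - 8·x) + (-1 + 2·x)·Dx  (order 1).
h: a_k = -4, -24, -80, -608/3, -448, -13952/15, -84736/45, -79360/21, …
ICs: h(0) = -4.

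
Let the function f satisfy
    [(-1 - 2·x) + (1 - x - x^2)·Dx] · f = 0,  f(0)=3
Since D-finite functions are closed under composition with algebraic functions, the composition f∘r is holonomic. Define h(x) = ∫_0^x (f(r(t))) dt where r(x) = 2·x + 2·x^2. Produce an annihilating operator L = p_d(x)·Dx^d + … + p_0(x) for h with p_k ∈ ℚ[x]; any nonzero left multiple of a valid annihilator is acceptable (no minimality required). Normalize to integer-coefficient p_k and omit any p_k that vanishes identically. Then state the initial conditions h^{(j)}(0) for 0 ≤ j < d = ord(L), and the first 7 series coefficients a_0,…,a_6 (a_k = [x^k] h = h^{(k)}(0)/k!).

f: a_k = 3, 3, 6, 9, 15, 24, 39, …
Change of var in L_f (x↦r) gives L₀.
h=∫h₀ ⇒ L = L₀·Dx.
L = (2 + 12·x + 24·x^2 + 16·x^3)·Dx + (-1 + 2·x + 6·x^2 + 8·x^3 + 4·x^4)·Dx^2  (order 2).
h: a_k = 0, 3, 3, 10, 30, 96, 324, …
ICs: h(0) = 0, h′(0) = 3.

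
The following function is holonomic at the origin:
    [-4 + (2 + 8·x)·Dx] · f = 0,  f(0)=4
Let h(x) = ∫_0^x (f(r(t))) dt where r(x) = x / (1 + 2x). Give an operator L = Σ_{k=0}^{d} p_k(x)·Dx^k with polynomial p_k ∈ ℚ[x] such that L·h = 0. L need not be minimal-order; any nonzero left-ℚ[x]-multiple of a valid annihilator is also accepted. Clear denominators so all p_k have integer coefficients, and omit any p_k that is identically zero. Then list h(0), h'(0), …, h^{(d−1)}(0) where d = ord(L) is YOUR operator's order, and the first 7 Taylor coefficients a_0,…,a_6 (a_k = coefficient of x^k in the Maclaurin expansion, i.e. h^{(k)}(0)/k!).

f: a_k = 4, 8, -8, 16, -40, 112, -336, …
Substitute x→r, Dx→(1/r')Dx; clear ⇒ L₀.
h=∫h₀ ⇒ L = L₀·Dx.
L = -2·Dx + (1 + 8·x + 12·x^2)·Dx^2  (order 2).
h: a_k = 0, 4, 4, -8, 20, -296/5, 200, …
ICs: h(0) = 0, h′(0) = 4.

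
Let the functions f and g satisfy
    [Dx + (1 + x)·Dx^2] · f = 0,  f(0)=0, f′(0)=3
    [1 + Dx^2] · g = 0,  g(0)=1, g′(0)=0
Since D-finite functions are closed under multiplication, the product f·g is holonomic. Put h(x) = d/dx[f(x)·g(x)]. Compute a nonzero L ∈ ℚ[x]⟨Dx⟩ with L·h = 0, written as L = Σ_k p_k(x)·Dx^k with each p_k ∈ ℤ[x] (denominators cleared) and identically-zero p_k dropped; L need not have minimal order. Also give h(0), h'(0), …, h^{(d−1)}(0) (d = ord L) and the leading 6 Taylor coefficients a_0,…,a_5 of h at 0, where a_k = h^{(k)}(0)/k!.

f: a_k = 0, 3, -3/2, 1, -3/4, 3/5, …
g: a_k = 1, 0, -1/2, 0, 1/24, 0, …
h₀=f·g: eliminate ⇒ L₀, order ≤ 2·2.
Differentiate: ansatz ord ≤ ord L₀ ⇒ L.
L = (-25 - 44·x - 42·x^2 + 12·x^3 + 43·x^4 + 24·x^5 + 4·x^6) + (-24 - 32·x + 20·x^2 + 60·x^3 + 40·x^4 + 8·x^5)·Dx + (-28 - 44·x - 14·x^2 + 72·x^3 + 98·x^4 + 48·x^5 + 8·x^6)·Dx^2 + (-24 - 32·x + 20·x^2 + 60·x^3 + 40·x^4 + 8·x^5)·Dx^3 + (-3 + 28·x^2 + 60·x^3 + 55·x^4 + 24·x^5 + 4·x^6)·Dx^4  (order 4).
h: a_k = 3, -3, -3/2, 0, 9/8, -9/8, …
ICs: h(0) = 3, h′(0) = -3, h′′(0) = -3, h′′′(0) = 0.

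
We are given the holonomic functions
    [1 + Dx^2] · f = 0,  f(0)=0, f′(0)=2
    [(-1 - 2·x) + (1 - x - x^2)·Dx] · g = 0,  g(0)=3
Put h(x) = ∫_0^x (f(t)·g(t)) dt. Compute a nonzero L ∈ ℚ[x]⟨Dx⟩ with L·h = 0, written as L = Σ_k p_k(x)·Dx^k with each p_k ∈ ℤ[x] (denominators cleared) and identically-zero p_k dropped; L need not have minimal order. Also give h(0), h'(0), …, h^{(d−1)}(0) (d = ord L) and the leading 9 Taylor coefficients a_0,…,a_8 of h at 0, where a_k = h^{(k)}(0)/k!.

L = (1 + x + x^2)·Dx + (2 + 4·x)·Dx^2 + (-1 + x + x^2)·Dx^3  (order 3).
h: a_k = 0, 0, 3, 2, 11/4, 17/5, 187/40, 901/140, 61403/6720, …
ICs: h(0) = 0, h′(0) = 0, h′′(0) = 6.

f: a_k = 0, 2, 0, -1/3, 0, 1/60, 0, -1/2520, 0, …
g: a_k = 3, 3, 6, 9, 15, 24, 39, 63, 102, …
Product ⇒ symmetric product L₀, ord ≤ 2.
h=∫h₀ ⇒ L = L₀·Dx.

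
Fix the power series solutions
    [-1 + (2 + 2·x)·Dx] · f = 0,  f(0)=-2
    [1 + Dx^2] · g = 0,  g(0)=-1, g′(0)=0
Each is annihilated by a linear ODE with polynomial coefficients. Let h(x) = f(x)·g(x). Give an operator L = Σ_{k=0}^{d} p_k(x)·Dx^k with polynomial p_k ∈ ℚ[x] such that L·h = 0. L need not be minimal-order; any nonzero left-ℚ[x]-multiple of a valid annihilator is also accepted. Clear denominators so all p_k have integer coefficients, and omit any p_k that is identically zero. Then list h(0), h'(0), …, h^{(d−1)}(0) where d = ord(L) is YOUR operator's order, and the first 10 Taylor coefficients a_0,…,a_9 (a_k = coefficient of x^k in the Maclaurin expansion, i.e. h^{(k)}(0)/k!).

f: a_k = -2, -1, 1/4, -1/8, 5/64, -7/128, 21/512, -33/1024, 429/16384, -715/32768, …
g: a_k = -1, 0, 1/2, 0, -1/24, 0, 1/720, 0, -1/40320, 0, …
f·g: L₀ = L_f ⊗_s L_g, ord ≤ 1·2.
L = (7 + 8·x + 4·x^2) + (-4 - 4·x)·Dx + (4 + 8·x + 4·x^2)·Dx^2  (order 2).
h: a_k = 2, 1, -5/4, -3/8, 25/192, 13/384, -349/23040, 401/46080, -44047/5160960, 26963/3440640, …
ICs: h(0) = 2, h′(0) = 1.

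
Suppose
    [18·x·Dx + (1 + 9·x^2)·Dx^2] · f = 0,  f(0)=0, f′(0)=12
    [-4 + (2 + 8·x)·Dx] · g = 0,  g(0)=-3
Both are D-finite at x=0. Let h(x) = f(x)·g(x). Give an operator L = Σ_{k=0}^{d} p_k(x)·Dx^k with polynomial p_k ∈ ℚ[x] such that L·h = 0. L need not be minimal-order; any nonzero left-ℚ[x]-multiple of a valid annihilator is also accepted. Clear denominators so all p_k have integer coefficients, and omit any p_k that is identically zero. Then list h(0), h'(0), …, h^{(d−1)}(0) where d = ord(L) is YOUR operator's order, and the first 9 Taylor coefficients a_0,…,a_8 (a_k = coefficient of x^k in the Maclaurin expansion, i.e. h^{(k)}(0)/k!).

L = (12 - 36·x - 36·x^2) + (-4 + 2·x + 108·x^2 + 144·x^3)·Dx + (1 + 8·x + 25·x^2 + 72·x^3 + 144·x^4)·Dx^2  (order 2).
h: a_k = 0, -36, -72, 180, 72, -2196/5, -8712/5, 240084/35, -46008/35, …
ICs: h(0) = 0, h′(0) = -36.

f: a_k = 0, 12, 0, -36, 0, 972/5, 0, -8748/7, 0, …
g: a_k = -3, -6, 6, -12, 30, -84, 252, -792, 2574, …
f·g: L₀ = L_f ⊗_s L_g, ord ≤ 2·1.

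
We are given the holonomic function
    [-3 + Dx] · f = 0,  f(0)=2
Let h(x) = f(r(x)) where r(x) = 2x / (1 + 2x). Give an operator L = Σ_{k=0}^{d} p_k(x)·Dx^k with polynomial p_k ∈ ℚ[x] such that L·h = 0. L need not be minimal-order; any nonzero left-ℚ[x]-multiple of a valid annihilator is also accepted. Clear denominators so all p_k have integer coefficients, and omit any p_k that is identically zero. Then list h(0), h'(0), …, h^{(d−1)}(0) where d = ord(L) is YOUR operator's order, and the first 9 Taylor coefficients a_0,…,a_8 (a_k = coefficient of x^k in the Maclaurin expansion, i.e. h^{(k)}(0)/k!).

f: a_k = 2, 6, 9, 9, 27/4, 81/20, 81/40, 243/280, 729/2240, …
f∘r: x↦r, Dx↦Dx/r' in L_f ⇒ L₀.
L = -6 + (1 + 4·x + 4·x^2)·Dx  (order 1).
h: a_k = 2, 12, 12, -24, 12, 168/5, -552/5, 6576/35, -6492/35, …
ICs: h(0) = 2.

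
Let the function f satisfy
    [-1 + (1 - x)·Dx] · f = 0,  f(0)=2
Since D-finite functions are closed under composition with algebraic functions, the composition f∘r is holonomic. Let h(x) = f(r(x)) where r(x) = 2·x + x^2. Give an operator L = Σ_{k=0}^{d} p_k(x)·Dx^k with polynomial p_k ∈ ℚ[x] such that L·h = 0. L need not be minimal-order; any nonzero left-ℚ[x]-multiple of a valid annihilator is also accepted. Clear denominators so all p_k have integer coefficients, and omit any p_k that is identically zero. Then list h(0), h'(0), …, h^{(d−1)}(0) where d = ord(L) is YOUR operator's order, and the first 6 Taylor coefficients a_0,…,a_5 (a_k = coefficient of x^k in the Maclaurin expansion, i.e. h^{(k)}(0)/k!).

L = (2 + 2·x) + (-1 + 2·x + x^2)·Dx  (order 1).
h: a_k = 2, 4, 10, 24, 58, 140, …
ICs: h(0) = 2.

f: a_k = 2, 2, 2, 2, 2, 2, …
Substitute x→r, Dx→(1/r')Dx; clear ⇒ L₀.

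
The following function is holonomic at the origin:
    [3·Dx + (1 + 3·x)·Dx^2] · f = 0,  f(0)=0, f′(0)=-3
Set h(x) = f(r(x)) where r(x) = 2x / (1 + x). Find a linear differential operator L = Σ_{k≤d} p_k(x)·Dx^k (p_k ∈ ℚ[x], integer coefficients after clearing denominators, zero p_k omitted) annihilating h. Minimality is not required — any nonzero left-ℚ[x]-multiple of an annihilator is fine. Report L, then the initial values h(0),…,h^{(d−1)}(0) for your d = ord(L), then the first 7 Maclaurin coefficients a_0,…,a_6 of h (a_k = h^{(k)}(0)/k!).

f: a_k = 0, -3, 9/2, -9, 81/4, -243/5, 243/2, …
L₀ from L_f via x↦r, Dx↦r'^{-1}Dx.
L = (8 + 14·x)·Dx + (1 + 8·x + 7·x^2)·Dx^2  (order 2).
h: a_k = 0, -6, 24, -114, 600, -16806/5, 19608, …
ICs: h(0) = 0, h′(0) = -6.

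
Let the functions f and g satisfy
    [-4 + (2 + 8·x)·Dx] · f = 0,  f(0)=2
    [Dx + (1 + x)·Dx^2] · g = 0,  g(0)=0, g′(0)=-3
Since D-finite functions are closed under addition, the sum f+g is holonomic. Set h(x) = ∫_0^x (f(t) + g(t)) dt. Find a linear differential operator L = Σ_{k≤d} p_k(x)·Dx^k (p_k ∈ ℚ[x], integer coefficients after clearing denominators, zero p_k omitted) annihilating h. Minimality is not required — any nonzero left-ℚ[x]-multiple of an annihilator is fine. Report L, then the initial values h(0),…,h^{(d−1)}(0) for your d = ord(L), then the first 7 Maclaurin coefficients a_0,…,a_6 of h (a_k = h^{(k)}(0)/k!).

f: a_k = 2, 4, -4, 8, -20, 56, -168, …
g: a_k = 0, -3, 3/2, -1, 3/4, -3/5, 1/2, …
h₀=f+g: left-lcm gives L₀, ord ≤ 3.
∫: right-multiply L₀ by Dx.
L = (-8 + 4·x)·Dx^2 + (-10 - 8·x + 20·x^2)·Dx^3 + (-1 - 3·x + 6·x^2 + 8·x^3)·Dx^4  (order 4).
h: a_k = 0, 2, 1/2, -5/6, 7/4, -77/20, 277/30, …
ICs: h(0) = 0, h′(0) = 2, h′′(0) = 1, h′′′(0) = -5.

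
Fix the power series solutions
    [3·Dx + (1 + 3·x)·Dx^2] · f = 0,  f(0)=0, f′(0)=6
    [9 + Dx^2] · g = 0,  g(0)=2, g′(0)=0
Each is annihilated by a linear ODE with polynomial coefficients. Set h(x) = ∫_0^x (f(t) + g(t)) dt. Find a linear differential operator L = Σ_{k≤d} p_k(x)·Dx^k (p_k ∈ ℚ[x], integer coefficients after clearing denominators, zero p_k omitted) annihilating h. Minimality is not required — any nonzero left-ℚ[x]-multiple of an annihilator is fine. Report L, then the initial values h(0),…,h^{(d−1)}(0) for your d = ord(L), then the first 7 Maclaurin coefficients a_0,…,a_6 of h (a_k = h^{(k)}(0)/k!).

f: a_k = 0, 6, -9, 18, -81/2, 486/5, -243, …
g: a_k = 2, 0, -9, 0, 27/4, 0, -81/40, …
Sum ⇒ L₀ = lclm(L_f,L_g) in ℚ(x)⟨Dx⟩.
h=∫₀ˣh₀: take L = L₀·Dx.
L = (63 + 54·x + 81·x^2)·Dx^2 + (9 + 45·x + 81·x^2 + 81·x^3)·Dx^3 + (7 + 6·x + 9·x^2)·Dx^4 + (1 + 5·x + 9·x^2 + 9·x^3)·Dx^5  (order 5).
h: a_k = 0, 2, 3, -6, 9/2, -27/4, 81/5, …
ICs: h(0) = 0, h′(0) = 2, h′′(0) = 6, h′′′(0) = -36, h′′′′(0) = 108.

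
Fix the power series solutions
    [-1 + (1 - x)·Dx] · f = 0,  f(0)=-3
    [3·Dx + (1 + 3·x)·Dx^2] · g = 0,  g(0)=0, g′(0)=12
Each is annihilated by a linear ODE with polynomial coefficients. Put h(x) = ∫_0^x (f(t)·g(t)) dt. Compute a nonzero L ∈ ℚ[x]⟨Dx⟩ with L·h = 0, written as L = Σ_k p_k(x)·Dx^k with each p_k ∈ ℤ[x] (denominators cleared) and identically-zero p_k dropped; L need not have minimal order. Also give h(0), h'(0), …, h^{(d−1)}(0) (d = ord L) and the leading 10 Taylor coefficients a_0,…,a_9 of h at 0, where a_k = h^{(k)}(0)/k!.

f: a_k = -3, -3, -3, -3, -3, -3, -3, -3, -3, -3, …
g: a_k = 0, 12, -18, 36, -81, 972/5, -486, 8748/7, -6561/2, 8748, …
L₀ := L_f ⊗_s L_g (sym. prod.), ord ≤ 2.
h=∫h₀ ⇒ L = L₀·Dx.
L = 3·Dx + (-1 + 9·x)·Dx^2 + (-1 - 2·x + 3·x^2)·Dx^3  (order 3).
h: a_k = 0, 0, -18, 6, -45/2, 153/5, -717/10, 5139/35, -95247/280, 55379/70, …
ICs: h(0) = 0, h′(0) = 0, h′′(0) = -36.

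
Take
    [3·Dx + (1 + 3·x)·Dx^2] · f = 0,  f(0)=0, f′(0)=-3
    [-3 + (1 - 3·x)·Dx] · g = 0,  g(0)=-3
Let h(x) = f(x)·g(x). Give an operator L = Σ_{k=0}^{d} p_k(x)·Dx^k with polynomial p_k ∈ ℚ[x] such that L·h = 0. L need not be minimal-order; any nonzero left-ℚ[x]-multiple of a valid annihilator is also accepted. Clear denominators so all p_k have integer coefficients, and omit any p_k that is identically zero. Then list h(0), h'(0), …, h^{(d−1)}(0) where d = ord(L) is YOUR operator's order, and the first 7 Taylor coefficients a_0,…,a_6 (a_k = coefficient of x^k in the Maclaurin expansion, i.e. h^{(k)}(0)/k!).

f: a_k = 0, -3, 9/2, -9, 81/4, -243/5, 243/2, …
g: a_k = -3, -9, -27, -81, -243, -729, -2187, …
L₀ := L_f ⊗_s L_g (sym. prod.), ord ≤ 2.
L = 9 + (3 + 27·x)·Dx + (-1 + 9·x^2)·Dx^2  (order 2).
h: a_k = 0, 9, 27/2, 135/2, 567/4, 11421/20, 26973/20, …
ICs: h(0) = 0, h′(0) = 9.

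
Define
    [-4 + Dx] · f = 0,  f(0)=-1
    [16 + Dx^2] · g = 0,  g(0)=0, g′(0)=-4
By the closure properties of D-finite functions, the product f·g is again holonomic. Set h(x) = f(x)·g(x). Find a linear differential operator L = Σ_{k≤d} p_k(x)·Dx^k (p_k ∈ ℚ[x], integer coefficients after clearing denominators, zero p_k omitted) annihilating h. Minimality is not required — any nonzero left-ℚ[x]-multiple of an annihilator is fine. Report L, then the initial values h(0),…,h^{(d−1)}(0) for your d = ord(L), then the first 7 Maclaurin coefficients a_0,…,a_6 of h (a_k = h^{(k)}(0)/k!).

f: a_k = -1, -4, -8, -32/3, -32/3, -128/15, -256/45, …
g: a_k = 0, -4, 0, 32/3, 0, -128/15, 0, …
h₀=f·g: eliminate ⇒ L₀, order ≤ 1·2.
L = 32 - 8·Dx + Dx^2  (order 2).
h: a_k = 0, 4, 16, 64/3, 0, -512/15, -2048/45, …
ICs: h(0) = 0, h′(0) = 4.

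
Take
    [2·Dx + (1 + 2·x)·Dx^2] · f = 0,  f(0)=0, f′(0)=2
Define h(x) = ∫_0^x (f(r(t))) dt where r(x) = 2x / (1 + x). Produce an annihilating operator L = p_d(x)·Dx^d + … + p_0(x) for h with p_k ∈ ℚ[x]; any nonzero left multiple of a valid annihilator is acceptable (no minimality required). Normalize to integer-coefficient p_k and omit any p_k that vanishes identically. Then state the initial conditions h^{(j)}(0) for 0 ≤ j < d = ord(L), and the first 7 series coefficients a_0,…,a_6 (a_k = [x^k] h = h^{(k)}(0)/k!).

f: a_k = 0, 2, -2, 8/3, -4, 32/5, -32/3, …
h₀=f(r): pull back L_f along r ⇒ L₀.
h=∫h₀ ⇒ L = L₀·Dx.
L = (6 + 10·x)·Dx^2 + (1 + 6·x + 5·x^2)·Dx^3  (order 3).
h: a_k = 0, 0, 2, -4, 31/3, -156/5, 1562/15, …
ICs: h(0) = 0, h′(0) = 0, h′′(0) = 4.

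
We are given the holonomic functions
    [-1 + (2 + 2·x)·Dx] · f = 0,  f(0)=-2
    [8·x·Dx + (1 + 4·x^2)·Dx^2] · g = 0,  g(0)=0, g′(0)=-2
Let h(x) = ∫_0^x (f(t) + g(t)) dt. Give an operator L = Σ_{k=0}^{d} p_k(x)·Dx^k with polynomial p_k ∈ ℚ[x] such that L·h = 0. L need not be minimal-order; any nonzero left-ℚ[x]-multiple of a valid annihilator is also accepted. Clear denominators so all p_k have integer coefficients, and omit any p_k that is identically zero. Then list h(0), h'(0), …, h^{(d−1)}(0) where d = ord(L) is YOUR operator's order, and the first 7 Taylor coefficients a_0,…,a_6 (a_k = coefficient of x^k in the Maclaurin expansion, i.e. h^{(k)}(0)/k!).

f: a_k = -2, -1, 1/4, -1/8, 5/64, -7/128, 21/512, …
g: a_k = 0, -2, 0, 8/3, 0, -32/5, 0, …
L₀ := lclm(L_f,L_g); ord L₀ ≤ 1+2.
h=∫h₀ ⇒ L = L₀·Dx.
L = (-16 - 40·x + 192·x^2 + 96·x^3)·Dx^2 + (-35 - 64·x + 328·x^2 + 768·x^3 + 336·x^4)·Dx^3 + (-2 + 30·x + 48·x^2 + 144·x^3 + 224·x^4 + 96·x^5)·Dx^4  (order 4).
h: a_k = 0, -2, -3/2, 1/12, 61/96, 1/64, -1377/1280, …
ICs: h(0) = 0, h′(0) = -2, h′′(0) = -3, h′′′(0) = 1/2.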